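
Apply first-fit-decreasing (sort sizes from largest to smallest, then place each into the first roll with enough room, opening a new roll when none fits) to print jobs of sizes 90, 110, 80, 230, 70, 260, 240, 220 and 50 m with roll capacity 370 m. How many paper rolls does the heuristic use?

Sorted descending: 260, 240, 230, 220, 110, 90, 80, 70, 50.
  260 → roll 1 (new)  [load 260/370]
  240 → roll 2 (new)  [load 240/370]
  230 → roll 3 (new)  [load 230/370]
  220 → roll 4 (new)  [load 220/370]
  110 → roll 1  [load 370/370]
  90 → roll 2  [load 330/370]
  80 → roll 3  [load 310/370]
  70 → roll 4  [load 290/370]
  50 → roll 3  [load 360/370]
4 paper rolls opened.

4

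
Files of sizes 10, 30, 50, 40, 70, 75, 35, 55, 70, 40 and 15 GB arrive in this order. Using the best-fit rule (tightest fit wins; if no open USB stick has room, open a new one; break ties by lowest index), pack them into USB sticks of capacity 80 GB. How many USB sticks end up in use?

7

  10 → USB stick 1 (new)  [load 10/80]
  30 → USB stick 1  [load 40/80]
  50 → USB stick 2 (new)  [load 50/80]
  40 → USB stick 1  [load 80/80]
  70 → USB stick 3 (new)  [load 70/80]
  75 → USB stick 4 (new)  [load 75/80]
  35 → USB stick 5 (new)  [load 35/80]
  55 → USB stick 6 (new)  [load 55/80]
  70 → USB stick 7 (new)  [load 70/80]
  40 → USB stick 5  [load 75/80]
  15 → USB stick 6  [load 70/80]
7 USB sticks opened.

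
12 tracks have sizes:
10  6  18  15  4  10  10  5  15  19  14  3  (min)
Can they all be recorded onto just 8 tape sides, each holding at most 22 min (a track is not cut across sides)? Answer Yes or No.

Yes

A valid assignment using 7 tape sides:
  side 1: 19 + 3 = 22
  side 2: 18 + 4 = 22
  side 3: 15 + 6 = 21
  side 4: 15 + 5 = 20
  side 5: 14 = 14
  side 6: 10 + 10 = 20
  side 7: 10 = 10
That uses only 7 ≤ 8, so 8 tape sides are enough.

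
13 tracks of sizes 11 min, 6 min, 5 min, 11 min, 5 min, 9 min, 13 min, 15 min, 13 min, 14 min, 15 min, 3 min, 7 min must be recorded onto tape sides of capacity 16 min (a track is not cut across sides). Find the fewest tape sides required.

9

Total = 15 + 15 + 14 + 13 + 13 + 11 + 11 + 9 + 7 + 6 + 5 + 5 + 3 = 127 min.
Lower bound: ⌈127/16⌉ = 8 tape sides.
A packing using 9 tape sides:
  side 1: 15 = 15
  side 2: 15 = 15
  side 3: 14 = 14
  side 4: 13 + 3 = 16
  side 5: 13 = 13
  side 6: 11 + 5 = 16
  side 7: 11 + 5 = 16
  side 8: 9 + 7 = 16
  side 9: 6 = 6
No arrangement into 8 tape sides stays within capacity, so 9 is optimal.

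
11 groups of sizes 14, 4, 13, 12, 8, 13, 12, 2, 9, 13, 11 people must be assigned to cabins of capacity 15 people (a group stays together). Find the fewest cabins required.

Total = 14 + 13 + 13 + 13 + 12 + 12 + 11 + 9 + 8 + 4 + 2 = 111 people.
Lower bound: ⌈111/15⌉ = 8 cabins.
Also, 9 groups each exceed 15/2 people, and no two of those can share a cabin, so at least 9 cabins are needed.
A packing using 9 cabins:
  cabin 1: 14 = 14
  cabin 2: 13 + 2 = 15
  cabin 3: 13 = 13
  cabin 4: 13 = 13
  cabin 5: 12 = 12
  cabin 6: 12 = 12
  cabin 7: 11 + 4 = 15
  cabin 8: 9 = 9
  cabin 9: 8 = 8
This matches the lower bound, so 9 is optimal.

9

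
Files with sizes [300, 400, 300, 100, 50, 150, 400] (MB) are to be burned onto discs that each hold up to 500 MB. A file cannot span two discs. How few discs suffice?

Total = 400 + 400 + 300 + 300 + 150 + 100 + 50 = 1700 MB.
Lower bound: ⌈1700/500⌉ = 4 discs.
A packing using 4 discs:
  disc 1: 400 + 100 = 500
  disc 2: 400 + 50 = 450
  disc 3: 300 + 150 = 450
  disc 4: 300 = 300
This matches the lower bound, so 4 is optimal.

4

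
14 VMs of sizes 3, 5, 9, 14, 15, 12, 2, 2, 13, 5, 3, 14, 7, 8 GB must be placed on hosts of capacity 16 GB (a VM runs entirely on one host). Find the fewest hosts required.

Total = 15 + 14 + 14 + 13 + 12 + 9 + 8 + 7 + 5 + 5 + 3 + 3 + 2 + 2 = 112 GB.
Lower bound: ⌈112/16⌉ = 7 hosts.
A packing using 8 hosts:
  host 1: 15 = 15
  host 2: 14 + 2 = 16
  host 3: 14 + 2 = 16
  host 4: 13 + 3 = 16
  host 5: 12 + 3 = 15
  host 6: 9 + 7 = 16
  host 7: 8 + 5 = 13
  host 8: 5 = 5
No arrangement into 7 hosts stays within capacity, so 8 is optimal.

8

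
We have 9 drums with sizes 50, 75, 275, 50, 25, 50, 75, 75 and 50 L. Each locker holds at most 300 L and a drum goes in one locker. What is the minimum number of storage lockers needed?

Total = 275 + 75 + 75 + 75 + 50 + 50 + 50 + 50 + 25 = 725 L.
Lower bound: ⌈725/300⌉ = 3 storage lockers.
A packing using 3 storage lockers:
  locker 1: 275 + 25 = 300
  locker 2: 75 + 75 + 75 + 50 = 275
  locker 3: 50 + 50 + 50 = 150
This matches the lower bound, so 3 is optimal.

3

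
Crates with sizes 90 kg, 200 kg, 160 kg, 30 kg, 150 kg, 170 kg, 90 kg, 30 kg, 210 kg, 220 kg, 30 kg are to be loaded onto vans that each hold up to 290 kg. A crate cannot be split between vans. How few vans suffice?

Total = 220 + 210 + 200 + 170 + 160 + 150 + 90 + 90 + 30 + 30 + 30 = 1380 kg.
Lower bound: ⌈1380/290⌉ = 5 vans.
Also, 6 crates each exceed 145 kg, and no two of those can share a van, so at least 6 vans are needed.
A packing using 6 vans:
  van 1: 220 + 30 + 30 = 280
  van 2: 210 + 30 = 240
  van 3: 200 + 90 = 290
  van 4: 170 + 90 = 260
  van 5: 160 = 160
  van 6: 150 = 150
This matches the lower bound, so 6 is optimal.

6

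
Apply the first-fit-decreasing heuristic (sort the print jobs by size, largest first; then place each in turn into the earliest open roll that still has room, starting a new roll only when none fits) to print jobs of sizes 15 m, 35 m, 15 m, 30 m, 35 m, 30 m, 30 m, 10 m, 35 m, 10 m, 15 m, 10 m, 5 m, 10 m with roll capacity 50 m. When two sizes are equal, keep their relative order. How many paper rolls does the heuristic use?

Sorted descending: 35, 35, 35, 30, 30, 30, 15, 15, 15, 10, 10, 10, 10, 5.
  35 → roll 1 (new)  [load 35/50]
  35 → roll 2 (new)  [load 35/50]
  35 → roll 3 (new)  [load 35/50]
  30 → roll 4 (new)  [load 30/50]
  30 → roll 5 (new)  [load 30/50]
  30 → roll 6 (new)  [load 30/50]
  15 → roll 1  [load 50/50]
  15 → roll 2  [load 50/50]
  15 → roll 3  [load 50/50]
  10 → roll 4  [load 40/50]
  10 → roll 4  [load 50/50]
  10 → roll 5  [load 40/50]
  10 → roll 5  [load 50/50]
  5 → roll 6  [load 35/50]
6 paper rolls opened.

6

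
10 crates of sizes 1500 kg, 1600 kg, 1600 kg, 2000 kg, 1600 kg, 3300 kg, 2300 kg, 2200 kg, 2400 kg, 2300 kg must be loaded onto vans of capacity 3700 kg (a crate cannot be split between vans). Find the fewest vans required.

7

Total = 3300 + 2400 + 2300 + 2300 + 2200 + 2000 + 1600 + 1600 + 1600 + 1500 = 20800 kg.
Lower bound: ⌈20800/3700⌉ = 6 vans.
A packing using 7 vans:
  van 1: 3300 = 3300
  van 2: 2400 = 2400
  van 3: 2300 = 2300
  van 4: 2300 = 2300
  van 5: 2200 + 1500 = 3700
  van 6: 2000 + 1600 = 3600
  van 7: 1600 + 1600 = 3200
No arrangement into 6 vans stays within capacity, so 7 is optimal.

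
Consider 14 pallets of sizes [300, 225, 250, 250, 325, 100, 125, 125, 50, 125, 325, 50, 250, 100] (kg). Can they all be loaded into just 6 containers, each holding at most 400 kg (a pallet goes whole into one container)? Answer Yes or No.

Total = 2600 kg; ⌈2600/400⌉ = 7.
At least 7 containers are required, but only 6 are allowed.

No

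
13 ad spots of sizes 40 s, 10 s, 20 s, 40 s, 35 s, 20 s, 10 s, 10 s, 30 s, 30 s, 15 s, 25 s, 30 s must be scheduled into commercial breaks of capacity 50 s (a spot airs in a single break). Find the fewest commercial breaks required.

7

Total = 40 + 40 + 35 + 30 + 30 + 30 + 25 + 20 + 20 + 15 + 10 + 10 + 10 = 315 s.
Lower bound: ⌈315/50⌉ = 7 commercial breaks.
A packing using 7 commercial breaks:
  break 1: 40 + 10 = 50
  break 2: 40 + 10 = 50
  break 3: 35 + 15 = 50
  break 4: 30 + 20 = 50
  break 5: 30 + 20 = 50
  break 6: 30 + 10 = 40
  break 7: 25 = 25
This matches the lower bound, so 7 is optimal.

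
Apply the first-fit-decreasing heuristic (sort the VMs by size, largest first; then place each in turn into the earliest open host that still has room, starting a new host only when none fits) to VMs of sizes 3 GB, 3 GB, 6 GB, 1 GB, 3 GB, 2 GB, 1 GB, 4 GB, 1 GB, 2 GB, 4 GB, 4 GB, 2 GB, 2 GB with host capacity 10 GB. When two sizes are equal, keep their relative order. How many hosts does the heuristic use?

Sorted descending: 6, 4, 4, 4, 3, 3, 3, 2, 2, 2, 2, 1, 1, 1.
  6 → host 1 (new)  [load 6/10]
  4 → host 1  [load 10/10]
  4 → host 2 (new)  [load 4/10]
  4 → host 2  [load 8/10]
  3 → host 3 (new)  [load 3/10]
  3 → host 3  [load 6/10]
  3 → host 3  [load 9/10]
  2 → host 2  [load 10/10]
  2 → host 4 (new)  [load 2/10]
  2 → host 4  [load 4/10]
  2 → host 4  [load 6/10]
  1 → host 3  [load 10/10]
  1 → host 4  [load 7/10]
  1 → host 4  [load 8/10]
4 hosts opened.

4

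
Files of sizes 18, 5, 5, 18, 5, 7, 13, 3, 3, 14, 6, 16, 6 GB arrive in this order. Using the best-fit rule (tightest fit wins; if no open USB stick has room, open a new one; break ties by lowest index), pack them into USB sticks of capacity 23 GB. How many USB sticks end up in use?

  18 → USB stick 1 (new)  [load 18/23]
  5 → USB stick 1  [load 23/23]
  5 → USB stick 2 (new)  [load 5/23]
  18 → USB stick 2  [load 23/23]
  5 → USB stick 3 (new)  [load 5/23]
  7 → USB stick 3  [load 12/23]
  13 → USB stick 4 (new)  [load 13/23]
  3 → USB stick 4  [load 16/23]
  3 → USB stick 4  [load 19/23]
  14 → USB stick 5 (new)  [load 14/23]
  6 → USB stick 5  [load 20/23]
  16 → USB stick 6 (new)  [load 16/23]
  6 → USB stick 6  [load 22/23]
6 USB sticks opened.

6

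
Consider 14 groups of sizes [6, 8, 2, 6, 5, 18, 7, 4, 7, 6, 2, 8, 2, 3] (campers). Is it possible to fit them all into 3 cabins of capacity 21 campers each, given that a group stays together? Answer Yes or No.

Total = 84 campers; ⌈84/21⌉ = 4.
At least 4 cabins are required, but only 3 are allowed.

No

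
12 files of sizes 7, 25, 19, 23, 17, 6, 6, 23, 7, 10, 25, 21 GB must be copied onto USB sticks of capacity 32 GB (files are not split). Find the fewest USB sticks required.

7

Total = 25 + 25 + 23 + 23 + 21 + 19 + 17 + 10 + 7 + 7 + 6 + 6 = 189 GB.
Lower bound: ⌈189/32⌉ = 6 USB sticks.
Also, 7 files each exceed 16 GB, and no two of those can share a USB stick, so at least 7 USB sticks are needed.
A packing using 7 USB sticks:
  USB stick 1: 25 + 7 = 32
  USB stick 2: 25 + 7 = 32
  USB stick 3: 23 + 6 = 29
  USB stick 4: 23 + 6 = 29
  USB stick 5: 21 + 10 = 31
  USB stick 6: 19 = 19
  USB stick 7: 17 = 17
This matches the lower bound, so 7 is optimal.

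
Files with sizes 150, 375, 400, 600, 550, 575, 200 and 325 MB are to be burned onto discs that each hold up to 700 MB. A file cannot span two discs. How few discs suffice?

5

Total = 600 + 575 + 550 + 400 + 375 + 325 + 200 + 150 = 3175 MB.
Lower bound: ⌈3175/700⌉ = 5 discs.
A packing using 5 discs:
  disc 1: 600 = 600
  disc 2: 575 = 575
  disc 3: 550 + 150 = 700
  disc 4: 400 + 200 = 600
  disc 5: 375 + 325 = 700
This matches the lower bound, so 5 is optimal.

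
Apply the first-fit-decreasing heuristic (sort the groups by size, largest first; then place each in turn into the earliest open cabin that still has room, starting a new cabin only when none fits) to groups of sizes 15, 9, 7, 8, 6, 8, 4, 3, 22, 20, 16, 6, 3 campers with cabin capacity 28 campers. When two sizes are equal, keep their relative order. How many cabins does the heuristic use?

5

Sorted descending: 22, 20, 16, 15, 9, 8, 8, 7, 6, 6, 4, 3, 3.
  22 → cabin 1 (new)  [load 22/28]
  20 → cabin 2 (new)  [load 20/28]
  16 → cabin 3 (new)  [load 16/28]
  15 → cabin 4 (new)  [load 15/28]
  9 → cabin 3  [load 25/28]
  8 → cabin 2  [load 28/28]
  8 → cabin 4  [load 23/28]
  7 → cabin 5 (new)  [load 7/28]
  6 → cabin 1  [load 28/28]
  6 → cabin 5  [load 13/28]
  4 → cabin 4  [load 27/28]
  3 → cabin 3  [load 28/28]
  3 → cabin 5  [load 16/28]
5 cabins opened.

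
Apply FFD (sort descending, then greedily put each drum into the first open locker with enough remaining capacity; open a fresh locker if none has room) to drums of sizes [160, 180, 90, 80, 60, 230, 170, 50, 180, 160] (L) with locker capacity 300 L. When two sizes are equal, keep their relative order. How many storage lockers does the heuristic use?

Sorted descending: 230, 180, 180, 170, 160, 160, 90, 80, 60, 50.
  230 → locker 1 (new)  [load 230/300]
  180 → locker 2 (new)  [load 180/300]
  180 → locker 3 (new)  [load 180/300]
  170 → locker 4 (new)  [load 170/300]
  160 → locker 5 (new)  [load 160/300]
  160 → locker 6 (new)  [load 160/300]
  90 → locker 2  [load 270/300]
  80 → locker 3  [load 260/300]
  60 → locker 1  [load 290/300]
  50 → locker 4  [load 220/300]
6 storage lockers opened.

6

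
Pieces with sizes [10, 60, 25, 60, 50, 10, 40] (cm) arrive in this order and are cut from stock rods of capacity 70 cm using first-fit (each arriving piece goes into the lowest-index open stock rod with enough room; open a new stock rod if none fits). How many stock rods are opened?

5

  10 → stock rod 1 (new)  [load 10/70]
  60 → stock rod 1  [load 70/70]
  25 → stock rod 2 (new)  [load 25/70]
  60 → stock rod 3 (new)  [load 60/70]
  50 → stock rod 4 (new)  [load 50/70]
  10 → stock rod 2  [load 35/70]
  40 → stock rod 5 (new)  [load 40/70]
5 stock rods opened.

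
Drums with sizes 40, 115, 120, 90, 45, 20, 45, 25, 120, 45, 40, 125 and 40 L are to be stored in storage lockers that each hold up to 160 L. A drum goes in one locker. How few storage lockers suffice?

6

Total = 125 + 120 + 120 + 115 + 90 + 45 + 45 + 45 + 40 + 40 + 40 + 25 + 20 = 870 L.
Lower bound: ⌈870/160⌉ = 6 storage lockers.
A packing using 6 storage lockers:
  locker 1: 125 + 25 = 150
  locker 2: 120 + 40 = 160
  locker 3: 120 + 40 = 160
  locker 4: 115 + 45 = 160
  locker 5: 90 + 45 + 20 = 155
  locker 6: 45 + 40 = 85
This matches the lower bound, so 6 is optimal.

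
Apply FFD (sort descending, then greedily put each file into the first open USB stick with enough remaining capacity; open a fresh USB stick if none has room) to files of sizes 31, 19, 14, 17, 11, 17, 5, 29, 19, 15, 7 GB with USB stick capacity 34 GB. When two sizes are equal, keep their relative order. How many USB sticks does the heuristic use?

6

Sorted descending: 31, 29, 19, 19, 17, 17, 15, 14, 11, 7, 5.
  31 → USB stick 1 (new)  [load 31/34]
  29 → USB stick 2 (new)  [load 29/34]
  19 → USB stick 3 (new)  [load 19/34]
  19 → USB stick 4 (new)  [load 19/34]
  17 → USB stick 5 (new)  [load 17/34]
  17 → USB stick 5  [load 34/34]
  15 → USB stick 3  [load 34/34]
  14 → USB stick 4  [load 33/34]
  11 → USB stick 6 (new)  [load 11/34]
  7 → USB stick 6  [load 18/34]
  5 → USB stick 2  [load 34/34]
6 USB sticks opened.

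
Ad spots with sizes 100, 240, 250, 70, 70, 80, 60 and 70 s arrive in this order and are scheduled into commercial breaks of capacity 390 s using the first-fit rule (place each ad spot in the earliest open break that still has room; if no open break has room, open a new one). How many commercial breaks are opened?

3

  100 → break 1 (new)  [load 100/390]
  240 → break 1  [load 340/390]
  250 → break 2 (new)  [load 250/390]
  70 → break 2  [load 320/390]
  70 → break 2  [load 390/390]
  80 → break 3 (new)  [load 80/390]
  60 → break 3  [load 140/390]
  70 → break 3  [load 210/390]
3 commercial breaks opened.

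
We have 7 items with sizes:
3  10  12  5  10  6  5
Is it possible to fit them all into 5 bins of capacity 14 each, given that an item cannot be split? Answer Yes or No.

Yes

A valid assignment using 5 bins:
  bin 1: 12 = 12
  bin 2: 10 + 3 = 13
  bin 3: 10 = 10
  bin 4: 6 + 5 = 11
  bin 5: 5 = 5
Every load is within 14, so 5 bins suffice.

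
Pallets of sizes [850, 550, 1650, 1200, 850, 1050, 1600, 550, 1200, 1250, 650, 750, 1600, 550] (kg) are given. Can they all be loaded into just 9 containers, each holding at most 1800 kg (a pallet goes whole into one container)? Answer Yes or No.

Yes

A valid assignment using 9 containers:
  container 1: 1650 = 1650
  container 2: 1600 = 1600
  container 3: 1600 = 1600
  container 4: 1250 + 550 = 1800
  container 5: 1200 + 550 = 1750
  container 6: 1200 + 550 = 1750
  container 7: 1050 + 750 = 1800
  container 8: 850 + 850 = 1700
  container 9: 650 = 650
Every load is within 1800 kg, so 9 containers suffice.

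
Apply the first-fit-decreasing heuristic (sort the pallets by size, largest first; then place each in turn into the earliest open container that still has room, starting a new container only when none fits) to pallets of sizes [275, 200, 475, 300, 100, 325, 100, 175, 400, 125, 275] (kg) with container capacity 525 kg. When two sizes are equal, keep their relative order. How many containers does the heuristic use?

Sorted descending: 475, 400, 325, 300, 275, 275, 200, 175, 125, 100, 100.
  475 → container 1 (new)  [load 475/525]
  400 → container 2 (new)  [load 400/525]
  325 → container 3 (new)  [load 325/525]
  300 → container 4 (new)  [load 300/525]
  275 → container 5 (new)  [load 275/525]
  275 → container 6 (new)  [load 275/525]
  200 → container 3  [load 525/525]
  175 → container 4  [load 475/525]
  125 → container 2  [load 525/525]
  100 → container 5  [load 375/525]
  100 → container 5  [load 475/525]
6 containers opened.

6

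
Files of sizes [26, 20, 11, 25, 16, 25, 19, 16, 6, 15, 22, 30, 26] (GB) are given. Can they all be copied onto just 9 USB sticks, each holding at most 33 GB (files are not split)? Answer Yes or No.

No

Total = 257 GB; ⌈257/33⌉ = 8.
The bound of 8 does not rule out 9, but exhaustive search shows no assignment into 9 USB sticks of capacity 33 GB exists — the minimum is 10.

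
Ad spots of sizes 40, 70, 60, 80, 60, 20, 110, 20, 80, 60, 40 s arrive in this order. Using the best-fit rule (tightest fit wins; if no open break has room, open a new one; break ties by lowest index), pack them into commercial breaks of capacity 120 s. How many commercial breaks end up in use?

6

  40 → break 1 (new)  [load 40/120]
  70 → break 1  [load 110/120]
  60 → break 2 (new)  [load 60/120]
  80 → break 3 (new)  [load 80/120]
  60 → break 2  [load 120/120]
  20 → break 3  [load 100/120]
  110 → break 4 (new)  [load 110/120]
  20 → break 3  [load 120/120]
  80 → break 5 (new)  [load 80/120]
  60 → break 6 (new)  [load 60/120]
  40 → break 5  [load 120/120]
6 commercial breaks opened.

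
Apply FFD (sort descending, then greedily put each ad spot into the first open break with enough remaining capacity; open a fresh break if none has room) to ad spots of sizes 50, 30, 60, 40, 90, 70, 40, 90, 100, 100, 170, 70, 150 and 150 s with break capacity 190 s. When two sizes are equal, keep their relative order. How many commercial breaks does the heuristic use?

Sorted descending: 170, 150, 150, 100, 100, 90, 90, 70, 70, 60, 50, 40, 40, 30.
  170 → break 1 (new)  [load 170/190]
  150 → break 2 (new)  [load 150/190]
  150 → break 3 (new)  [load 150/190]
  100 → break 4 (new)  [load 100/190]
  100 → break 5 (new)  [load 100/190]
  90 → break 4  [load 190/190]
  90 → break 5  [load 190/190]
  70 → break 6 (new)  [load 70/190]
  70 → break 6  [load 140/190]
  60 → break 7 (new)  [load 60/190]
  50 → break 6  [load 190/190]
  40 → break 2  [load 190/190]
  40 → break 3  [load 190/190]
  30 → break 7  [load 90/190]
7 commercial breaks opened.

7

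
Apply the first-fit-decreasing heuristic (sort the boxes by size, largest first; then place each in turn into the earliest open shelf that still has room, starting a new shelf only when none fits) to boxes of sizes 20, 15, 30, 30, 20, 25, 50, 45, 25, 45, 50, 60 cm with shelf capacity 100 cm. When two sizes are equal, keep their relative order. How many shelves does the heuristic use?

5

Sorted descending: 60, 50, 50, 45, 45, 30, 30, 25, 25, 20, 20, 15.
  60 → shelf 1 (new)  [load 60/100]
  50 → shelf 2 (new)  [load 50/100]
  50 → shelf 2  [load 100/100]
  45 → shelf 3 (new)  [load 45/100]
  45 → shelf 3  [load 90/100]
  30 → shelf 1  [load 90/100]
  30 → shelf 4 (new)  [load 30/100]
  25 → shelf 4  [load 55/100]
  25 → shelf 4  [load 80/100]
  20 → shelf 4  [load 100/100]
  20 → shelf 5 (new)  [load 20/100]
  15 → shelf 5  [load 35/100]
5 shelves opened.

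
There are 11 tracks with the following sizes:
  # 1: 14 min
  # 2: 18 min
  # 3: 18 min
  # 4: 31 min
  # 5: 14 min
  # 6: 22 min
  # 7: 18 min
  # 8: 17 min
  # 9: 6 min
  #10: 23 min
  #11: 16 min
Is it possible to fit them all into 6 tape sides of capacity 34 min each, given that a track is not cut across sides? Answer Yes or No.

No

Total = 197 min; ⌈197/34⌉ = 6.
The bound of 6 does not rule out 6, but exhaustive search shows no assignment into 6 tape sides of capacity 34 min exists — the minimum is 7.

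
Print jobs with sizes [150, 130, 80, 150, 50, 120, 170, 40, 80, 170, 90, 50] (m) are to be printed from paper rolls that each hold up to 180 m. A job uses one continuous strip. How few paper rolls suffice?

Total = 170 + 170 + 150 + 150 + 130 + 120 + 90 + 80 + 80 + 50 + 50 + 40 = 1280 m.
Lower bound: ⌈1280/180⌉ = 8 paper rolls.
A packing using 8 paper rolls:
  roll 1: 170 = 170
  roll 2: 170 = 170
  roll 3: 150 = 150
  roll 4: 150 = 150
  roll 5: 130 + 50 = 180
  roll 6: 120 + 50 = 170
  roll 7: 90 + 80 = 170
  roll 8: 80 + 40 = 120
This matches the lower bound, so 8 is optimal.

8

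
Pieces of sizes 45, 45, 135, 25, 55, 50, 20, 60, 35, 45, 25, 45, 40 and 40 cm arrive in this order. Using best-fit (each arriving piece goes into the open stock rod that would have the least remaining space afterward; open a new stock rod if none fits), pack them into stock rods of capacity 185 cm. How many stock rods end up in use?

  45 → stock rod 1 (new)  [load 45/185]
  45 → stock rod 1  [load 90/185]
  135 → stock rod 2 (new)  [load 135/185]
  25 → stock rod 2  [load 160/185]
  55 → stock rod 1  [load 145/185]
  50 → stock rod 3 (new)  [load 50/185]
  20 → stock rod 2  [load 180/185]
  60 → stock rod 3  [load 110/185]
  35 → stock rod 1  [load 180/185]
  45 → stock rod 3  [load 155/185]
  25 → stock rod 3  [load 180/185]
  45 → stock rod 4 (new)  [load 45/185]
  40 → stock rod 4  [load 85/185]
  40 → stock rod 4  [load 125/185]
4 stock rods opened.

4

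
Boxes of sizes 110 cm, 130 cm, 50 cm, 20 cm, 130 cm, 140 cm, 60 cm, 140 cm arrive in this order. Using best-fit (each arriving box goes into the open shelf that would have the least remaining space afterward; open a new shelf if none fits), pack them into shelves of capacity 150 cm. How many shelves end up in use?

  110 → shelf 1 (new)  [load 110/150]
  130 → shelf 2 (new)  [load 130/150]
  50 → shelf 3 (new)  [load 50/150]
  20 → shelf 2  [load 150/150]
  130 → shelf 4 (new)  [load 130/150]
  140 → shelf 5 (new)  [load 140/150]
  60 → shelf 3  [load 110/150]
  140 → shelf 6 (new)  [load 140/150]
6 shelves opened.

6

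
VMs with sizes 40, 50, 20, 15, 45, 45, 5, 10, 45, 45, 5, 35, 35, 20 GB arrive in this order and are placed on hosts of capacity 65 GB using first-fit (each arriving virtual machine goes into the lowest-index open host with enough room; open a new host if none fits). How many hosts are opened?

  40 → host 1 (new)  [load 40/65]
  50 → host 2 (new)  [load 50/65]
  20 → host 1  [load 60/65]
  15 → host 2  [load 65/65]
  45 → host 3 (new)  [load 45/65]
  45 → host 4 (new)  [load 45/65]
  5 → host 1  [load 65/65]
  10 → host 3  [load 55/65]
  45 → host 5 (new)  [load 45/65]
  45 → host 6 (new)  [load 45/65]
  5 → host 3  [load 60/65]
  35 → host 7 (new)  [load 35/65]
  35 → host 8 (new)  [load 35/65]
  20 → host 4  [load 65/65]
8 hosts opened.

8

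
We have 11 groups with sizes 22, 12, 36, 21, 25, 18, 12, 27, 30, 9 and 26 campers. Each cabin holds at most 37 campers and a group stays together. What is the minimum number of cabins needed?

8

Total = 36 + 30 + 27 + 26 + 25 + 22 + 21 + 18 + 12 + 12 + 9 = 238 campers.
Lower bound: ⌈238/37⌉ = 7 cabins.
A packing using 8 cabins:
  cabin 1: 36 = 36
  cabin 2: 30 = 30
  cabin 3: 27 + 9 = 36
  cabin 4: 26 = 26
  cabin 5: 25 + 12 = 37
  cabin 6: 22 + 12 = 34
  cabin 7: 21 = 21
  cabin 8: 18 = 18
No arrangement into 7 cabins stays within capacity, so 8 is optimal.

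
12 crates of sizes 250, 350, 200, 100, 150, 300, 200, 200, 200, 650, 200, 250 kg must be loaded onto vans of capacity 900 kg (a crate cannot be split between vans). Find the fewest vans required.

Total = 650 + 350 + 300 + 250 + 250 + 200 + 200 + 200 + 200 + 200 + 150 + 100 = 3050 kg.
Lower bound: ⌈3050/900⌉ = 4 vans.
A packing using 4 vans:
  van 1: 650 + 250 = 900
  van 2: 350 + 300 + 250 = 900
  van 3: 200 + 200 + 200 + 200 + 100 = 900
  van 4: 200 + 150 = 350
This matches the lower bound, so 4 is optimal.

4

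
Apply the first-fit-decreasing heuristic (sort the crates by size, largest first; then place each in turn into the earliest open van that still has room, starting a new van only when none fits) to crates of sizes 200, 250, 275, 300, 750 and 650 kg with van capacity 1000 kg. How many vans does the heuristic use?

3

Sorted descending: 750, 650, 300, 275, 250, 200.
  750 → van 1 (new)  [load 750/1000]
  650 → van 2 (new)  [load 650/1000]
  300 → van 2  [load 950/1000]
  275 → van 3 (new)  [load 275/1000]
  250 → van 1  [load 1000/1000]
  200 → van 3  [load 475/1000]
3 vans opened.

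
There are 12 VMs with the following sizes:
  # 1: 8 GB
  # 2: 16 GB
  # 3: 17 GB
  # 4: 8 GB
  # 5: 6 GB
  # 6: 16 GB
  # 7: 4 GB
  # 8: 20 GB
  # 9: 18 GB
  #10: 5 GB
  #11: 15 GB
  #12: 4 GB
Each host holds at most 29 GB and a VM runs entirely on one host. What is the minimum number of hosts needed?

6

Total = 20 + 18 + 17 + 16 + 16 + 15 + 8 + 8 + 6 + 5 + 4 + 4 = 137 GB.
Lower bound: ⌈137/29⌉ = 5 hosts.
Also, 6 VMs each exceed 29/2 GB, and no two of those can share a host, so at least 6 hosts are needed.
A packing using 6 hosts:
  host 1: 20 + 8 = 28
  host 2: 18 + 8 = 26
  host 3: 17 + 6 + 5 = 28
  host 4: 16 + 4 + 4 = 24
  host 5: 16 = 16
  host 6: 15 = 15
This matches the lower bound, so 6 is optimal.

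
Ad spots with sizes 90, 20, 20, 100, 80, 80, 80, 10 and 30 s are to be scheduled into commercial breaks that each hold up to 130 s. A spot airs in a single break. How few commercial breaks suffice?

Total = 100 + 90 + 80 + 80 + 80 + 30 + 20 + 20 + 10 = 510 s.
Lower bound: ⌈510/130⌉ = 4 commercial breaks.
Also, 5 ad spots each exceed 65 s, and no two of those can share a break, so at least 5 commercial breaks are needed.
A packing using 5 commercial breaks:
  break 1: 100 + 30 = 130
  break 2: 90 + 20 + 20 = 130
  break 3: 80 + 10 = 90
  break 4: 80 = 80
  break 5: 80 = 80
This matches the lower bound, so 5 is optimal.

5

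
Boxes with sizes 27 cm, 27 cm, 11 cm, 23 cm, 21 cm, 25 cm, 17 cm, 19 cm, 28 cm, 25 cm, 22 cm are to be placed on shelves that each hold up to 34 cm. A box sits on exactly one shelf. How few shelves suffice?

10

Total = 28 + 27 + 27 + 25 + 25 + 23 + 22 + 21 + 19 + 17 + 11 = 245 cm.
Lower bound: ⌈245/34⌉ = 8 shelves.
Also, 9 boxes each exceed 17 cm, and no two of those can share a shelf, so at least 9 shelves are needed.
A packing using 10 shelves:
  shelf 1: 28 = 28
  shelf 2: 27 = 27
  shelf 3: 27 = 27
  shelf 4: 25 = 25
  shelf 5: 25 = 25
  shelf 6: 23 + 11 = 34
  shelf 7: 22 = 22
  shelf 8: 21 = 21
  shelf 9: 19 = 19
  shelf 10: 17 = 17
No arrangement into 9 shelves stays within capacity, so 10 is optimal.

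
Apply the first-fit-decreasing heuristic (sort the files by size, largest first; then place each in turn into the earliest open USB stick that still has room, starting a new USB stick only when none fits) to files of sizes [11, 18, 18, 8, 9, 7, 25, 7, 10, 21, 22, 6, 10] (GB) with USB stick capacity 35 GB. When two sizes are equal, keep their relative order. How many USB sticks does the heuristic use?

6

Sorted descending: 25, 22, 21, 18, 18, 11, 10, 10, 9, 8, 7, 7, 6.
  25 → USB stick 1 (new)  [load 25/35]
  22 → USB stick 2 (new)  [load 22/35]
  21 → USB stick 3 (new)  [load 21/35]
  18 → USB stick 4 (new)  [load 18/35]
  18 → USB stick 5 (new)  [load 18/35]
  11 → USB stick 2  [load 33/35]
  10 → USB stick 1  [load 35/35]
  10 → USB stick 3  [load 31/35]
  9 → USB stick 4  [load 27/35]
  8 → USB stick 4  [load 35/35]
  7 → USB stick 5  [load 25/35]
  7 → USB stick 5  [load 32/35]
  6 → USB stick 6 (new)  [load 6/35]
6 USB sticks opened.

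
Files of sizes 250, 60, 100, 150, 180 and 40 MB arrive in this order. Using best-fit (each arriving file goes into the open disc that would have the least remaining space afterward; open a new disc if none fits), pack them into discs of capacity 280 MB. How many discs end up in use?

  250 → disc 1 (new)  [load 250/280]
  60 → disc 2 (new)  [load 60/280]
  100 → disc 2  [load 160/280]
  150 → disc 3 (new)  [load 150/280]
  180 → disc 4 (new)  [load 180/280]
  40 → disc 4  [load 220/280]
4 discs opened.

4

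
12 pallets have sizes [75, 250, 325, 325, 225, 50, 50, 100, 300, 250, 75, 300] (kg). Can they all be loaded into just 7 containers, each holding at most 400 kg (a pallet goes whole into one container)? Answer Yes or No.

A valid assignment using 7 containers:
  container 1: 325 + 75 = 400
  container 2: 325 + 75 = 400
  container 3: 300 + 100 = 400
  container 4: 300 + 50 + 50 = 400
  container 5: 250 = 250
  container 6: 250 = 250
  container 7: 225 = 225
Every load is within 400 kg, so 7 containers suffice.

Yes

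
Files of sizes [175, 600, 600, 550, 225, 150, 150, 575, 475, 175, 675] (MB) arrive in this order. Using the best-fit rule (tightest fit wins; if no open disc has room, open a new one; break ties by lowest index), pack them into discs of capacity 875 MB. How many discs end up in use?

6

  175 → disc 1 (new)  [load 175/875]
  600 → disc 1  [load 775/875]
  600 → disc 2 (new)  [load 600/875]
  550 → disc 3 (new)  [load 550/875]
  225 → disc 2  [load 825/875]
  150 → disc 3  [load 700/875]
  150 → disc 3  [load 850/875]
  575 → disc 4 (new)  [load 575/875]
  475 → disc 5 (new)  [load 475/875]
  175 → disc 4  [load 750/875]
  675 → disc 6 (new)  [load 675/875]
6 discs opened.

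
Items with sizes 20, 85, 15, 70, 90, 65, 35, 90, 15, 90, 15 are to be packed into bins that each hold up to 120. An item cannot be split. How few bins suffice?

6

Total = 90 + 90 + 90 + 85 + 70 + 65 + 35 + 20 + 15 + 15 + 15 = 590.
Lower bound: ⌈590/120⌉ = 5 bins.
Also, 6 items each exceed 60, and no two of those can share a bin, so at least 6 bins are needed.
A packing using 6 bins:
  bin 1: 90 + 20 = 110
  bin 2: 90 + 15 + 15 = 120
  bin 3: 90 + 15 = 105
  bin 4: 85 + 35 = 120
  bin 5: 70 = 70
  bin 6: 65 = 65
This matches the lower bound, so 6 is optimal.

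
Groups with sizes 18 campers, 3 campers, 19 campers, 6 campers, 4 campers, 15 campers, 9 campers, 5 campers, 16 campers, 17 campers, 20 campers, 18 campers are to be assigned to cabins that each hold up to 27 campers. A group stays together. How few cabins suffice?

7

Total = 20 + 19 + 18 + 18 + 17 + 16 + 15 + 9 + 6 + 5 + 4 + 3 = 150 campers.
Lower bound: ⌈150/27⌉ = 6 cabins.
Also, 7 groups each exceed 27/2 campers, and no two of those can share a cabin, so at least 7 cabins are needed.
A packing using 7 cabins:
  cabin 1: 20 + 6 = 26
  cabin 2: 19 + 5 + 3 = 27
  cabin 3: 18 + 9 = 27
  cabin 4: 18 + 4 = 22
  cabin 5: 17 = 17
  cabin 6: 16 = 16
  cabin 7: 15 = 15
This matches the lower bound, so 7 is optimal.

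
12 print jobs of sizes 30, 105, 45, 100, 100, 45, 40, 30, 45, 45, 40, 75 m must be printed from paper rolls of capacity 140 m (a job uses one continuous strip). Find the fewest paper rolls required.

Total = 105 + 100 + 100 + 75 + 45 + 45 + 45 + 45 + 40 + 40 + 30 + 30 = 700 m.
Lower bound: ⌈700/140⌉ = 5 paper rolls.
A packing using 6 paper rolls:
  roll 1: 105 + 30 = 135
  roll 2: 100 + 40 = 140
  roll 3: 100 + 40 = 140
  roll 4: 75 + 45 = 120
  roll 5: 45 + 45 + 45 = 135
  roll 6: 30 = 30
No arrangement into 5 paper rolls stays within capacity, so 6 is optimal.

6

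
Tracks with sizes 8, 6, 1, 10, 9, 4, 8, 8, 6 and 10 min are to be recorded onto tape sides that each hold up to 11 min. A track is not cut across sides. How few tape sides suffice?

8

Total = 10 + 10 + 9 + 8 + 8 + 8 + 6 + 6 + 4 + 1 = 70 min.
Lower bound: ⌈70/11⌉ = 7 tape sides.
Also, 8 tracks each exceed 11/2 min, and no two of those can share a side, so at least 8 tape sides are needed.
A packing using 8 tape sides:
  side 1: 10 + 1 = 11
  side 2: 10 = 10
  side 3: 9 = 9
  side 4: 8 = 8
  side 5: 8 = 8
  side 6: 8 = 8
  side 7: 6 + 4 = 10
  side 8: 6 = 6
This matches the lower bound, so 8 is optimal.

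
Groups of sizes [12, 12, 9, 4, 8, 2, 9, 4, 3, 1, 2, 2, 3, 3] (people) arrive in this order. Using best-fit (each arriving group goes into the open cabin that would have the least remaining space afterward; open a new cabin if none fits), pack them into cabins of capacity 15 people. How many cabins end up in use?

6

  12 → cabin 1 (new)  [load 12/15]
  12 → cabin 2 (new)  [load 12/15]
  9 → cabin 3 (new)  [load 9/15]
  4 → cabin 3  [load 13/15]
  8 → cabin 4 (new)  [load 8/15]
  2 → cabin 3  [load 15/15]
  9 → cabin 5 (new)  [load 9/15]
  4 → cabin 5  [load 13/15]
  3 → cabin 1  [load 15/15]
  1 → cabin 5  [load 14/15]
  2 → cabin 2  [load 14/15]
  2 → cabin 4  [load 10/15]
  3 → cabin 4  [load 13/15]
  3 → cabin 6 (new)  [load 3/15]
6 cabins opened.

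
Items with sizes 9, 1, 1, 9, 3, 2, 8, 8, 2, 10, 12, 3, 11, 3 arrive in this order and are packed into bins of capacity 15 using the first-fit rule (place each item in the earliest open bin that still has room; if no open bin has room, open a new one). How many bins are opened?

  9 → bin 1 (new)  [load 9/15]
  1 → bin 1  [load 10/15]
  1 → bin 1  [load 11/15]
  9 → bin 2 (new)  [load 9/15]
  3 → bin 1  [load 14/15]
  2 → bin 2  [load 11/15]
  8 → bin 3 (new)  [load 8/15]
  8 → bin 4 (new)  [load 8/15]
  2 → bin 2  [load 13/15]
  10 → bin 5 (new)  [load 10/15]
  12 → bin 6 (new)  [load 12/15]
  3 → bin 3  [load 11/15]
  11 → bin 7 (new)  [load 11/15]
  3 → bin 3  [load 14/15]
7 bins opened.

7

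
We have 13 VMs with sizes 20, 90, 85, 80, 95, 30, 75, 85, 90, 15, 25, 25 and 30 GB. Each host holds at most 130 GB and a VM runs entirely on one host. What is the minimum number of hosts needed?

Total = 95 + 90 + 90 + 85 + 85 + 80 + 75 + 30 + 30 + 25 + 25 + 20 + 15 = 745 GB.
Lower bound: ⌈745/130⌉ = 6 hosts.
Also, 7 VMs each exceed 65 GB, and no two of those can share a host, so at least 7 hosts are needed.
A packing using 7 hosts:
  host 1: 95 + 30 = 125
  host 2: 90 + 30 = 120
  host 3: 90 + 25 + 15 = 130
  host 4: 85 + 25 + 20 = 130
  host 5: 85 = 85
  host 6: 80 = 80
  host 7: 75 = 75
This matches the lower bound, so 7 is optimal.

7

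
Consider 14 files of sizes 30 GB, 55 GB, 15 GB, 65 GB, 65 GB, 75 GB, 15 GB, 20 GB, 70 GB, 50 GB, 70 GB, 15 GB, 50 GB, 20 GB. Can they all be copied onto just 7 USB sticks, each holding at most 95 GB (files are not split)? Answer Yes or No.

No

Total = 615 GB; ⌈615/95⌉ = 7.
8 files each exceed half the capacity and cannot share a USB stick, forcing at least 8 USB sticks.
At least 8 USB sticks are required, but only 7 are allowed.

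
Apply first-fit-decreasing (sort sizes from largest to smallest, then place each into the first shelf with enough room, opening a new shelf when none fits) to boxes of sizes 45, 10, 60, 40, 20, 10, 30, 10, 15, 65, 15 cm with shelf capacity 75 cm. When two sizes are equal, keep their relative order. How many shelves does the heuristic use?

Sorted descending: 65, 60, 45, 40, 30, 20, 15, 15, 10, 10, 10.
  65 → shelf 1 (new)  [load 65/75]
  60 → shelf 2 (new)  [load 60/75]
  45 → shelf 3 (new)  [load 45/75]
  40 → shelf 4 (new)  [load 40/75]
  30 → shelf 3  [load 75/75]
  20 → shelf 4  [load 60/75]
  15 → shelf 2  [load 75/75]
  15 → shelf 4  [load 75/75]
  10 → shelf 1  [load 75/75]
  10 → shelf 5 (new)  [load 10/75]
  10 → shelf 5  [load 20/75]
5 shelves opened.

5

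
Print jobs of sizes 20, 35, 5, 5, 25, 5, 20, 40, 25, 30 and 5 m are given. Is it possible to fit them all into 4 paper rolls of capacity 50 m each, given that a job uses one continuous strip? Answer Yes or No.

No

Total = 215 m; ⌈215/50⌉ = 5.
At least 5 paper rolls are required, but only 4 are allowed.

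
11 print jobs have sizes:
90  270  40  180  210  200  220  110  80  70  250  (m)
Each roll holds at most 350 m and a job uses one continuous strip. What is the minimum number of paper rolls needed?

6

Total = 270 + 250 + 220 + 210 + 200 + 180 + 110 + 90 + 80 + 70 + 40 = 1720 m.
Lower bound: ⌈1720/350⌉ = 5 paper rolls.
Also, 6 print jobs each exceed 175 m, and no two of those can share a roll, so at least 6 paper rolls are needed.
A packing using 6 paper rolls:
  roll 1: 270 + 80 = 350
  roll 2: 250 + 90 = 340
  roll 3: 220 + 110 = 330
  roll 4: 210 + 70 + 40 = 320
  roll 5: 200 = 200
  roll 6: 180 = 180
This matches the lower bound, so 6 is optimal.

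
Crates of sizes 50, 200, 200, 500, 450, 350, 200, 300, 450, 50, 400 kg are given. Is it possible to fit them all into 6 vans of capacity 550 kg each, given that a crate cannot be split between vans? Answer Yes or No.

No

Total = 3150 kg; ⌈3150/550⌉ = 6.
The bound of 6 does not rule out 6, but exhaustive search shows no assignment into 6 vans of capacity 550 kg exists — the minimum is 7.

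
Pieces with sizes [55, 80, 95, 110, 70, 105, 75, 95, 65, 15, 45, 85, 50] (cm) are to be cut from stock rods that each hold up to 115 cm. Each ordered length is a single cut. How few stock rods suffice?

Total = 110 + 105 + 95 + 95 + 85 + 80 + 75 + 70 + 65 + 55 + 50 + 45 + 15 = 945 cm.
Lower bound: ⌈945/115⌉ = 9 stock rods.
A packing using 10 stock rods:
  stock rod 1: 110 = 110
  stock rod 2: 105 = 105
  stock rod 3: 95 + 15 = 110
  stock rod 4: 95 = 95
  stock rod 5: 85 = 85
  stock rod 6: 80 = 80
  stock rod 7: 75 = 75
  stock rod 8: 70 + 45 = 115
  stock rod 9: 65 + 50 = 115
  stock rod 10: 55 = 55
No arrangement into 9 stock rods stays within capacity, so 10 is optimal.

10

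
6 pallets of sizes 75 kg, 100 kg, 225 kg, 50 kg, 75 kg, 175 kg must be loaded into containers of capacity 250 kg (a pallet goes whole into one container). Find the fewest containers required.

Total = 225 + 175 + 100 + 75 + 75 + 50 = 700 kg.
Lower bound: ⌈700/250⌉ = 3 containers.
A packing using 3 containers:
  container 1: 225 = 225
  container 2: 175 + 75 = 250
  container 3: 100 + 75 + 50 = 225
This matches the lower bound, so 3 is optimal.

3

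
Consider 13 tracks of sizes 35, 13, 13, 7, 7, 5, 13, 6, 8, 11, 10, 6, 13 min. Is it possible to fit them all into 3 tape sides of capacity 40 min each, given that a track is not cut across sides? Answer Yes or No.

No

Total = 147 min; ⌈147/40⌉ = 4.
At least 4 tape sides are required, but only 3 are allowed.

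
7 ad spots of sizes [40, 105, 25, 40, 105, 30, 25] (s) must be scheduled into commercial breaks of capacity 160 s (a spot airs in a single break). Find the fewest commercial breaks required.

Total = 105 + 105 + 40 + 40 + 30 + 25 + 25 = 370 s.
Lower bound: ⌈370/160⌉ = 3 commercial breaks.
A packing using 3 commercial breaks:
  break 1: 105 + 40 = 145
  break 2: 105 + 40 = 145
  break 3: 30 + 25 + 25 = 80
This matches the lower bound, so 3 is optimal.

3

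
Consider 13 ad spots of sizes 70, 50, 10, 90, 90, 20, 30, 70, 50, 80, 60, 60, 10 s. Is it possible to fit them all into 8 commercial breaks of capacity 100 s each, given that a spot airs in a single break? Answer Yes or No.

A valid assignment using 8 commercial breaks:
  break 1: 90 + 10 = 100
  break 2: 90 + 10 = 100
  break 3: 80 + 20 = 100
  break 4: 70 + 30 = 100
  break 5: 70 = 70
  break 6: 60 = 60
  break 7: 60 = 60
  break 8: 50 + 50 = 100
Every load is within 100 s, so 8 commercial breaks suffice.

Yes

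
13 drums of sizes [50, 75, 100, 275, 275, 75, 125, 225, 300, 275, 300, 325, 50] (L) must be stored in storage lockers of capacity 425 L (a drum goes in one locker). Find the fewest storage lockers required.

Total = 325 + 300 + 300 + 275 + 275 + 275 + 225 + 125 + 100 + 75 + 75 + 50 + 50 = 2450 L.
Lower bound: ⌈2450/425⌉ = 6 storage lockers.
Also, 7 drums each exceed 425/2 L, and no two of those can share a locker, so at least 7 storage lockers are needed.
A packing using 7 storage lockers:
  locker 1: 325 + 100 = 425
  locker 2: 300 + 125 = 425
  locker 3: 300 + 75 + 50 = 425
  locker 4: 275 + 75 + 50 = 400
  locker 5: 275 = 275
  locker 6: 275 = 275
  locker 7: 225 = 225
This matches the lower bound, so 7 is optimal.

7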